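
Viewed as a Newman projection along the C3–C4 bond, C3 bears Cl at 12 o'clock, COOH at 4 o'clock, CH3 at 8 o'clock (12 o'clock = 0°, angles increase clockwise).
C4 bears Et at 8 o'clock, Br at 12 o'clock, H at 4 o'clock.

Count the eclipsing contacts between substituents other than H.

Non-H eclipsing pairs: Cl(0°)/Br(0°); CH3(240°)/Et(240°) — 2 interactions.

2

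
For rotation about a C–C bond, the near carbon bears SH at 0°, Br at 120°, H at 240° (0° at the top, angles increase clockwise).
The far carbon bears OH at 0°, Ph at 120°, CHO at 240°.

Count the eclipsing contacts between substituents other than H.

Non-H eclipsing pairs: SH(0°)/OH(0°); Br(120°)/Ph(120°) — 2 interactions.

2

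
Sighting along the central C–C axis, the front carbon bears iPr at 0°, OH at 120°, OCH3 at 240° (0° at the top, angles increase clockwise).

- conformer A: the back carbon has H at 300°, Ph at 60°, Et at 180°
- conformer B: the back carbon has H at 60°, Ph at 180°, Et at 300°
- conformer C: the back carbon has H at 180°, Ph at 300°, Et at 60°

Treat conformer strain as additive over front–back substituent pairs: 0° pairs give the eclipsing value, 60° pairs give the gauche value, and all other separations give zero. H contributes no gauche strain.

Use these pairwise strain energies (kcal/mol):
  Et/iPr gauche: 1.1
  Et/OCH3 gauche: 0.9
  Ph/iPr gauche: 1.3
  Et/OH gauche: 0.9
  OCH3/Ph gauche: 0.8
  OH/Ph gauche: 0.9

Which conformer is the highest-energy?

A (staggered): iPr–Ph gauche, OH–Ph gauche, OH–Et gauche, OCH3–Et gauche; 1.3 + 0.9 + 0.9 + 0.9 = 4.0 kcal/mol.
B (staggered): iPr–Et gauche, OH–Ph gauche, OCH3–Ph gauche, OCH3–Et gauche; 1.1 + 0.9 + 0.8 + 0.9 = 3.7 kcal/mol.
C (staggered): iPr–Ph gauche, iPr–Et gauche, OH–Et gauche, OCH3–Ph gauche; 1.3 + 1.1 + 0.9 + 0.8 = 4.1 kcal/mol.
C has the highest total (4.1 kcal/mol).

C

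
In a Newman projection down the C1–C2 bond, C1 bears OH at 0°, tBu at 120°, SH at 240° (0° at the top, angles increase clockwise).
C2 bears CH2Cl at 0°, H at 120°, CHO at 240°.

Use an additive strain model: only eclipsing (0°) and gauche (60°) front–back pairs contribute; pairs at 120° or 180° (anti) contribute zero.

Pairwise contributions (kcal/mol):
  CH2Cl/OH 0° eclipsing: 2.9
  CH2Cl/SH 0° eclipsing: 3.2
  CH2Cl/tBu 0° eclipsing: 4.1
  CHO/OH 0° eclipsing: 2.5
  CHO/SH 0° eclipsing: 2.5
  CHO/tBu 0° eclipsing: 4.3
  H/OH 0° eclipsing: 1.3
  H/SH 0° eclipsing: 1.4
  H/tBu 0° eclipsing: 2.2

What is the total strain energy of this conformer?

This conformer is eclipsed. OH at 0° is eclipsed with CH2Cl at 0° (2.9); tBu at 120° is eclipsed with H at 120° (2.2); SH at 240° is eclipsed with CHO at 240° (2.5). Total 7.6 kcal/mol.

7.6 kcal/mol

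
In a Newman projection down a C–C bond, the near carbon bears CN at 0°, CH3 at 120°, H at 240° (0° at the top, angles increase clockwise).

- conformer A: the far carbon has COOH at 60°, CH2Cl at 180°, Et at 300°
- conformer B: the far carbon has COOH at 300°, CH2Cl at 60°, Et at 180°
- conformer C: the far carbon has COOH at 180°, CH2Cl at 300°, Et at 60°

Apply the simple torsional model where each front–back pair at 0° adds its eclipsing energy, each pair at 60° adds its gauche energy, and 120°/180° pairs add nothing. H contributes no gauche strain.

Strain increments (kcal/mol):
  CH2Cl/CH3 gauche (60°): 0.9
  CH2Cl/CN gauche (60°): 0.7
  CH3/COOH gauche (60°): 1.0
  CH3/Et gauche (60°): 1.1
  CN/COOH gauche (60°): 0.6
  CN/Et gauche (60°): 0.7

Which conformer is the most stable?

A

A (staggered): CN–COOH gauche, CN–Et gauche, CH3–COOH gauche, CH3–CH2Cl gauche; 0.6 + 0.7 + 1.0 + 0.9 = 3.2 kcal/mol.
B (staggered): CN–COOH gauche, CN–CH2Cl gauche, CH3–CH2Cl gauche, CH3–Et gauche; 0.6 + 0.7 + 0.9 + 1.1 = 3.3 kcal/mol.
C (staggered): CN–CH2Cl gauche, CN–Et gauche, CH3–COOH gauche, CH3–Et gauche; 0.7 + 0.7 + 1.0 + 1.1 = 3.5 kcal/mol.
A has the lowest total (3.2 kcal/mol).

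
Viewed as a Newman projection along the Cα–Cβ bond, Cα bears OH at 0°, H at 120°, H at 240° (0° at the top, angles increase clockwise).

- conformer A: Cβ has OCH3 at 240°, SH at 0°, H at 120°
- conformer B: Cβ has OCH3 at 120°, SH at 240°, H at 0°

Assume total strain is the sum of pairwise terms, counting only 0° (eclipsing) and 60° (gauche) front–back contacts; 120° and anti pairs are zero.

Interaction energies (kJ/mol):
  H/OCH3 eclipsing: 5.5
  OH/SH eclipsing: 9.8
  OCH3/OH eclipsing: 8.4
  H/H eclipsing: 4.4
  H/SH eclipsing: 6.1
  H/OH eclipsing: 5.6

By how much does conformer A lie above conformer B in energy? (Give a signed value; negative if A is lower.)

+2.5 kJ/mol

A (eclipsed): OH(0°)/SH(0°) eclipsed 9.8; H(120°)/H(120°) eclipsed 4.4; H(240°)/OCH3(240°) eclipsed 5.5 → 19.7 kJ/mol.
B (eclipsed): OH(0°)/H(0°) eclipsed 5.6; H(120°)/OCH3(120°) eclipsed 5.5; H(240°)/SH(240°) eclipsed 6.1 → 17.2 kJ/mol.
E(A) − E(B) = 19.7 − 17.2 = +2.5 kJ/mol.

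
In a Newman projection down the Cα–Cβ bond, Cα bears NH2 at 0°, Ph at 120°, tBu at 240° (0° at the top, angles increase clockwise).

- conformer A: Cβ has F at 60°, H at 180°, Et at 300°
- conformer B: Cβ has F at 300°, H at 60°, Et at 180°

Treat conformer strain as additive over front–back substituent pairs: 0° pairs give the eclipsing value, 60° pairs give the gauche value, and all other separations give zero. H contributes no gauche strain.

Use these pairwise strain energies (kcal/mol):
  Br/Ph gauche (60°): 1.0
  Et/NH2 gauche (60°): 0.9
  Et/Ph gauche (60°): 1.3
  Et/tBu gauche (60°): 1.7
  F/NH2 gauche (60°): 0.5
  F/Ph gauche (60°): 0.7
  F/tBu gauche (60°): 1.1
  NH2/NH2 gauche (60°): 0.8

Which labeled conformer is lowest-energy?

A

A (staggered): NH2–F gauche, NH2–Et gauche, Ph–F gauche, tBu–Et gauche; 0.5 + 0.9 + 0.7 + 1.7 = 3.8 kcal/mol.
B (staggered): NH2–F gauche, Ph–Et gauche, tBu–F gauche, tBu–Et gauche; 0.5 + 1.3 + 1.1 + 1.7 = 4.6 kcal/mol.
A has the lowest total (3.8 kcal/mol).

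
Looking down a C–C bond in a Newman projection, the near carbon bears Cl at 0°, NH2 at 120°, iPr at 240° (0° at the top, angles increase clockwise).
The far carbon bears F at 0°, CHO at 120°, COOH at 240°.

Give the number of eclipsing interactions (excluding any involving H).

3

Non-H eclipsing pairs: Cl(0°)/F(0°); NH2(120°)/CHO(120°); iPr(240°)/COOH(240°) — 3 interactions.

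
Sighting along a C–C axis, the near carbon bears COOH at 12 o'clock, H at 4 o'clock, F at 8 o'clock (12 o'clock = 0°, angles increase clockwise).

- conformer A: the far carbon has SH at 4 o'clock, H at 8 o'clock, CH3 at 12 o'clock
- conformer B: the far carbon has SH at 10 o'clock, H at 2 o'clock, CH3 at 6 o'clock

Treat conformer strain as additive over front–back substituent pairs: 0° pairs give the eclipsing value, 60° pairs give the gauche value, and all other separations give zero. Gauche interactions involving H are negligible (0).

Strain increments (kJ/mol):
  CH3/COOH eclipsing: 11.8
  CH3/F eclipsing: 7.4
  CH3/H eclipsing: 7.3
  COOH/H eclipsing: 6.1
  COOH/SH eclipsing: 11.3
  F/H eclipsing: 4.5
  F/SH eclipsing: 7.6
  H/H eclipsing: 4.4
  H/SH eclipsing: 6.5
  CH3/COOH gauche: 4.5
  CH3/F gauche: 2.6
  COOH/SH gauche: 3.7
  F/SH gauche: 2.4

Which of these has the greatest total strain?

A

A is eclipsed. COOH at 0° is eclipsed with CH3 at 0° (11.8); H at 120° is eclipsed with SH at 120° (6.5); F at 240° is eclipsed with H at 240° (4.5). Total 22.8 kJ/mol.
B is staggered. COOH at 0° is gauche with SH at 300° (3.7); F at 240° is gauche with SH at 300° (2.4); F at 240° is gauche with CH3 at 180° (2.6). Total 8.7 kJ/mol.
A has the highest total (22.8 kJ/mol).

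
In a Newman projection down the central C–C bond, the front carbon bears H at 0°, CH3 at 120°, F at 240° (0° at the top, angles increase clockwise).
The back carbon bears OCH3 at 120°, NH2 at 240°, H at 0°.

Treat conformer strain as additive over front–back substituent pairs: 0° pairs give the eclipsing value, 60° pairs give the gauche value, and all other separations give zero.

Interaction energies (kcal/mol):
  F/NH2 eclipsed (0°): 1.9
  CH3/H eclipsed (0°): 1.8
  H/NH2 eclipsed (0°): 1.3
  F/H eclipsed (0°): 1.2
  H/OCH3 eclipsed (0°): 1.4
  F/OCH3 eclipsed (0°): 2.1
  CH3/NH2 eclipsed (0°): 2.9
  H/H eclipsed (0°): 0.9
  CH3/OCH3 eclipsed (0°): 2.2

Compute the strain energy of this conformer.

This conformer is eclipsed. H at 0° is eclipsed with H at 0° (0.9); CH3 at 120° is eclipsed with OCH3 at 120° (2.2); F at 240° is eclipsed with NH2 at 240° (1.9). Total 5.0 kcal/mol.

5.0 kcal/mol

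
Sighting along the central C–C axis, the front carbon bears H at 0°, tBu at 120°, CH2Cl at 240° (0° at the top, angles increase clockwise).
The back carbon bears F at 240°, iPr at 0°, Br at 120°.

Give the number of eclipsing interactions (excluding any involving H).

2

Non-H eclipsing pairs: tBu(120°)/Br(120°); CH2Cl(240°)/F(240°) — 2 interactions.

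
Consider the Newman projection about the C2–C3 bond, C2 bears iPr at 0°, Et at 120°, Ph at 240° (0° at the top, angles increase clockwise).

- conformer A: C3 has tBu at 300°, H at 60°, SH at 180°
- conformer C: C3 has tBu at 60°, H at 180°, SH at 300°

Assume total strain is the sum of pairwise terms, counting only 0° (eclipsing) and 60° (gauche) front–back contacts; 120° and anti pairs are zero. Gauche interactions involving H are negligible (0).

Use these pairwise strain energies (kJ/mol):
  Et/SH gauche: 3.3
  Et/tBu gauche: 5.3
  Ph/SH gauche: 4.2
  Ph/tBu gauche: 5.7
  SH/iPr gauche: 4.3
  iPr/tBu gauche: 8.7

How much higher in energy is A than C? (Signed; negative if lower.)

-0.6 kJ/mol

A (staggered): iPr(0°)/tBu(300°) gauche 8.7; Et(120°)/SH(180°) gauche 3.3; Ph(240°)/tBu(300°) gauche 5.7; Ph(240°)/SH(180°) gauche 4.2 → 21.9 kJ/mol.
C (staggered): iPr(0°)/tBu(60°) gauche 8.7; iPr(0°)/SH(300°) gauche 4.3; Et(120°)/tBu(60°) gauche 5.3; Ph(240°)/SH(300°) gauche 4.2 → 22.5 kJ/mol.
E(A) − E(C) = 21.9 − 22.5 = -0.6 kJ/mol.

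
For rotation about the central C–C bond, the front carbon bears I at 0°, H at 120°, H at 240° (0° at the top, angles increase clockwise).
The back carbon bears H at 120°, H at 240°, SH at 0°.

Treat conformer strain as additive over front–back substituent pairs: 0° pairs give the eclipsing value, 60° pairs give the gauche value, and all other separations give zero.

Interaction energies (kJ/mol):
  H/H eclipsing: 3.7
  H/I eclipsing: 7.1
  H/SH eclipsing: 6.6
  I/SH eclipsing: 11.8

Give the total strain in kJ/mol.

This conformer (eclipsed): I–SH eclipsed, H–H eclipsed, H–H eclipsed; 11.8 + 3.7 + 3.7 = 19.2 kJ/mol.

19.2 kJ/mol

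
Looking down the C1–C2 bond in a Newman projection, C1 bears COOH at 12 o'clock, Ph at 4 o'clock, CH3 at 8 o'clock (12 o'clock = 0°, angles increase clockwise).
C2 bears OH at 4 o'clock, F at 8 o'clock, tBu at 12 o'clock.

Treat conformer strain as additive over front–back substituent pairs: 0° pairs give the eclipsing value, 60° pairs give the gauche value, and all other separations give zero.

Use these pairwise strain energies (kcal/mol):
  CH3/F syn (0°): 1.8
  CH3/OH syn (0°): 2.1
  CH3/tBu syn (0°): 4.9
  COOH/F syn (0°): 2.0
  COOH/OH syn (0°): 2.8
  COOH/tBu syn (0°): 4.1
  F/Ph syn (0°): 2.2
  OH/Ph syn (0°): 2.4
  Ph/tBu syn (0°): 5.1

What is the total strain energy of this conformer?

8.3 kcal/mol

This conformer (eclipsed): COOH–tBu eclipsed, Ph–OH eclipsed, CH3–F eclipsed; 4.1 + 2.4 + 1.8 = 8.3 kcal/mol.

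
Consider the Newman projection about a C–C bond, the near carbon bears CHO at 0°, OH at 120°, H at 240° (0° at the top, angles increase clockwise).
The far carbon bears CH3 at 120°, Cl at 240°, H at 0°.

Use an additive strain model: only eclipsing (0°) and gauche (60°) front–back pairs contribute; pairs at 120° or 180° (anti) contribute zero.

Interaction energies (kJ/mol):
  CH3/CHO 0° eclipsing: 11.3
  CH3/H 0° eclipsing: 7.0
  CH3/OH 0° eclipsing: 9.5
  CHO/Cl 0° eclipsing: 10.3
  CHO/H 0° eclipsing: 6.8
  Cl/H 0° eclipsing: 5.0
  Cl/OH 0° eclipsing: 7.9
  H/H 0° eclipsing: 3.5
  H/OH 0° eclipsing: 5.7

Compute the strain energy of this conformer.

This conformer (eclipsed): CHO(0°)/H(0°) eclipsed 6.8; OH(120°)/CH3(120°) eclipsed 9.5; H(240°)/Cl(240°) eclipsed 5.0 → 21.3 kJ/mol.

21.3 kJ/mol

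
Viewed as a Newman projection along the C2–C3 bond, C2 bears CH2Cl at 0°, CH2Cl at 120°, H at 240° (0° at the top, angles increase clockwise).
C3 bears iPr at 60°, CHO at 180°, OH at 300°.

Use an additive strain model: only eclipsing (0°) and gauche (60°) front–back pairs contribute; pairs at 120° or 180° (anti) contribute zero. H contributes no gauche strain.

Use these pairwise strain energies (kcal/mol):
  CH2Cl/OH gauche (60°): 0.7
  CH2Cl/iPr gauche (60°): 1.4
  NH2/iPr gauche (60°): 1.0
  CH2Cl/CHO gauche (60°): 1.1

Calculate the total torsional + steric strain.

This conformer is staggered. CH2Cl at 0° is gauche with iPr at 60° (1.4); CH2Cl at 0° is gauche with OH at 300° (0.7); CH2Cl at 120° is gauche with iPr at 60° (1.4); CH2Cl at 120° is gauche with CHO at 180° (1.1). Total 4.6 kcal/mol.

4.6 kcal/mol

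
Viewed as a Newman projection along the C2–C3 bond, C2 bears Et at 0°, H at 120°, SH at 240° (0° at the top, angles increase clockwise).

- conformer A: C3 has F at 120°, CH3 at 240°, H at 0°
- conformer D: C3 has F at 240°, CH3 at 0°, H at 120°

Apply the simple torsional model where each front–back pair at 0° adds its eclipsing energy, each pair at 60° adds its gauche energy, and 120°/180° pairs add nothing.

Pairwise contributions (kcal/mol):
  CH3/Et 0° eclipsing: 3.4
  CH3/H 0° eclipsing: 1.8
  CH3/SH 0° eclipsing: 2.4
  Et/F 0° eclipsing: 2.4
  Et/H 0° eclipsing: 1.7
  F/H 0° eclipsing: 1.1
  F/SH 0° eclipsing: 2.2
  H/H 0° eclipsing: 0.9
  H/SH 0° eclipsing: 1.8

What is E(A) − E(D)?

A is eclipsed. Et at 0° is eclipsed with H at 0° (1.7); H at 120° is eclipsed with F at 120° (1.1); SH at 240° is eclipsed with CH3 at 240° (2.4). Total 5.2 kcal/mol.
D is eclipsed. Et at 0° is eclipsed with CH3 at 0° (3.4); H at 120° is eclipsed with H at 120° (0.9); SH at 240° is eclipsed with F at 240° (2.2). Total 6.5 kcal/mol.
E(A) − E(D) = 5.2 − 6.5 = -1.3 kcal/mol.

-1.3 kcal/mol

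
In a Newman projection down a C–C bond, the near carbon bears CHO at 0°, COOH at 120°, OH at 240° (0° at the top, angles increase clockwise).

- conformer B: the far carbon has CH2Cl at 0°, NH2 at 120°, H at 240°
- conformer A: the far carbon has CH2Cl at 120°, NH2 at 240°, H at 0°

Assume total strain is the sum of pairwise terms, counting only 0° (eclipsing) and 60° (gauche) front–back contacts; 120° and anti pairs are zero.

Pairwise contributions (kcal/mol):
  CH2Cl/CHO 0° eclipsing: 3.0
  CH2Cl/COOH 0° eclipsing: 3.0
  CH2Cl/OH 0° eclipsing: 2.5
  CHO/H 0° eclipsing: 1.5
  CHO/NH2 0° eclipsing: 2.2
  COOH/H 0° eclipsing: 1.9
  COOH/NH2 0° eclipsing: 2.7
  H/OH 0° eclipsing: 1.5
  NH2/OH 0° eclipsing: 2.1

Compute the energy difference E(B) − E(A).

B (eclipsed): CHO–CH2Cl eclipsed, COOH–NH2 eclipsed, OH–H eclipsed; 3.0 + 2.7 + 1.5 = 7.2 kcal/mol.
A (eclipsed): CHO–H eclipsed, COOH–CH2Cl eclipsed, OH–NH2 eclipsed; 1.5 + 3.0 + 2.1 = 6.6 kcal/mol.
E(B) − E(A) = 7.2 − 6.6 = +0.6 kcal/mol.

+0.6 kcal/mol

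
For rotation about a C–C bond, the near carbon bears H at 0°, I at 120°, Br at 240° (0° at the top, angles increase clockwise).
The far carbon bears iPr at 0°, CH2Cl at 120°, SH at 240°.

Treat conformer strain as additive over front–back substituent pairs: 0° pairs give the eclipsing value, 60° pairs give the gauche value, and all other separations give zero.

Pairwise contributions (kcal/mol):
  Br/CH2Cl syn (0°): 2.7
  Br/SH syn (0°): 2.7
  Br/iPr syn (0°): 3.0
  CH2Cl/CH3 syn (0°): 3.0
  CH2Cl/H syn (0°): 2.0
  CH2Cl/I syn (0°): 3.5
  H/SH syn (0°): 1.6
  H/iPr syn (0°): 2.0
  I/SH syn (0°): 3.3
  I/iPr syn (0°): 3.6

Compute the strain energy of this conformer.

8.2 kcal/mol

This conformer (eclipsed): H(0°)/iPr(0°) eclipsed 2.0; I(120°)/CH2Cl(120°) eclipsed 3.5; Br(240°)/SH(240°) eclipsed 2.7 → 8.2 kcal/mol.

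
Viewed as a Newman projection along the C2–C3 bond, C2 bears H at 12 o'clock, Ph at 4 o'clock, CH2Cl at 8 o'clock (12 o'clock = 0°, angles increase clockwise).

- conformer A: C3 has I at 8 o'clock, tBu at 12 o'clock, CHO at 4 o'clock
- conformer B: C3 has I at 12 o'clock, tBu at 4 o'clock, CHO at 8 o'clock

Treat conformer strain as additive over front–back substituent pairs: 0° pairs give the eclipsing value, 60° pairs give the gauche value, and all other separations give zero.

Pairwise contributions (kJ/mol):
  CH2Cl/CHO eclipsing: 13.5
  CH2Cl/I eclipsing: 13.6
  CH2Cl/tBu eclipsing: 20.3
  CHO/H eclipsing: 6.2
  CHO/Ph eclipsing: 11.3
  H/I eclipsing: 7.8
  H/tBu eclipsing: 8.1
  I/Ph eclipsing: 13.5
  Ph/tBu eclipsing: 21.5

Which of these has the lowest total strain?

A (eclipsed): H(0°)/tBu(0°) eclipsed 8.1; Ph(120°)/CHO(120°) eclipsed 11.3; CH2Cl(240°)/I(240°) eclipsed 13.6 → 33.0 kJ/mol.
B (eclipsed): H(0°)/I(0°) eclipsed 7.8; Ph(120°)/tBu(120°) eclipsed 21.5; CH2Cl(240°)/CHO(240°) eclipsed 13.5 → 42.8 kJ/mol.
A has the lowest total (33.0 kJ/mol).

A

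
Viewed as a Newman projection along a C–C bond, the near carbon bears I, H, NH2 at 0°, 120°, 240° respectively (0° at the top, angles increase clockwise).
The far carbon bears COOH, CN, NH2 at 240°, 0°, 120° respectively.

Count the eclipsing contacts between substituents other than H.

Non-H eclipsing pairs: I(0°)/CN(0°); NH2(240°)/COOH(240°) — 2 interactions.

2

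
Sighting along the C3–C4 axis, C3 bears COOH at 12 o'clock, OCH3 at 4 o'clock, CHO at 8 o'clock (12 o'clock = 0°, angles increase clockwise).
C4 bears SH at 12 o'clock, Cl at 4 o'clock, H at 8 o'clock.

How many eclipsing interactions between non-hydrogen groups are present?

2

Non-H eclipsing pairs: COOH(0°)/SH(0°); OCH3(120°)/Cl(120°) — 2 interactions.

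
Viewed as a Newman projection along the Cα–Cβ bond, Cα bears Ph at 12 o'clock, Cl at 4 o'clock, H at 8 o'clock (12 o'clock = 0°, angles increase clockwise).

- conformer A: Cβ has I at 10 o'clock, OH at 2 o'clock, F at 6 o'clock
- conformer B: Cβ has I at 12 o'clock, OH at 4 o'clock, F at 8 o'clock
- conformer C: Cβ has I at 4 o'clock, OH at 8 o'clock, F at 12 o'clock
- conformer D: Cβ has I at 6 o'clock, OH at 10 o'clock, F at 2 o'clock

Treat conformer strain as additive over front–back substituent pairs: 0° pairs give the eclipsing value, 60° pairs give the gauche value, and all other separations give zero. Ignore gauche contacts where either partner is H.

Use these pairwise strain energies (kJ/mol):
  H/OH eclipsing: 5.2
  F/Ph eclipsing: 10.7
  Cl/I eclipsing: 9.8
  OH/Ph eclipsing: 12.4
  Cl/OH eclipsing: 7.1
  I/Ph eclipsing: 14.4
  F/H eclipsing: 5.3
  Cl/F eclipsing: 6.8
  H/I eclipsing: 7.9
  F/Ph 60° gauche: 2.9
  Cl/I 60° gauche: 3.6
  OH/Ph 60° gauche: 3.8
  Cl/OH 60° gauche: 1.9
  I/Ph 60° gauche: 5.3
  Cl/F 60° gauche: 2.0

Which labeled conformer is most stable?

D

A (staggered): Ph(0°)/I(300°) gauche 5.3; Ph(0°)/OH(60°) gauche 3.8; Cl(120°)/OH(60°) gauche 1.9; Cl(120°)/F(180°) gauche 2.0 → 13.0 kJ/mol.
B (eclipsed): Ph(0°)/I(0°) eclipsed 14.4; Cl(120°)/OH(120°) eclipsed 7.1; H(240°)/F(240°) eclipsed 5.3 → 26.8 kJ/mol.
C (eclipsed): Ph(0°)/F(0°) eclipsed 10.7; Cl(120°)/I(120°) eclipsed 9.8; H(240°)/OH(240°) eclipsed 5.2 → 25.7 kJ/mol.
D (staggered): Ph(0°)/OH(300°) gauche 3.8; Ph(0°)/F(60°) gauche 2.9; Cl(120°)/I(180°) gauche 3.6; Cl(120°)/F(60°) gauche 2.0 → 12.3 kJ/mol.
D has the lowest total (12.3 kJ/mol).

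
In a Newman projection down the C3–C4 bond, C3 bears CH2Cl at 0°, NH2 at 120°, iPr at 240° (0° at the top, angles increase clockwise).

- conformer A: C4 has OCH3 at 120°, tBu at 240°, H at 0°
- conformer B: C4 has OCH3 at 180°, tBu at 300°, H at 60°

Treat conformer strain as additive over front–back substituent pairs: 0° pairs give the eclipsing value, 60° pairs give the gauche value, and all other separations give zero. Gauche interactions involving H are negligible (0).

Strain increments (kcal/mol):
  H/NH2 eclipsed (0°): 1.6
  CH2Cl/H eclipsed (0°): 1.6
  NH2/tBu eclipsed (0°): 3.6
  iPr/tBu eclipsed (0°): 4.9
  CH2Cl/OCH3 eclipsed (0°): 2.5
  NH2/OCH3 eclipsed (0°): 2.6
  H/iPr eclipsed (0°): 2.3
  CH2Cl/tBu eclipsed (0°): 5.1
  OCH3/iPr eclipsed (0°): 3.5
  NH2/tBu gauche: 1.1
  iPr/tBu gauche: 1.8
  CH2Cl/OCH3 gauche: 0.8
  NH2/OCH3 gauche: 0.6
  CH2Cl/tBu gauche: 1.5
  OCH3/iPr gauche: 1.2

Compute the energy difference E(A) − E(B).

A (eclipsed): CH2Cl(0°)/H(0°) eclipsed 1.6; NH2(120°)/OCH3(120°) eclipsed 2.6; iPr(240°)/tBu(240°) eclipsed 4.9 → 9.1 kcal/mol.
B (staggered): CH2Cl(0°)/tBu(300°) gauche 1.5; NH2(120°)/OCH3(180°) gauche 0.6; iPr(240°)/OCH3(180°) gauche 1.2; iPr(240°)/tBu(300°) gauche 1.8 → 5.1 kcal/mol.
E(A) − E(B) = 9.1 − 5.1 = +4.0 kcal/mol.

+4.0 kcal/mol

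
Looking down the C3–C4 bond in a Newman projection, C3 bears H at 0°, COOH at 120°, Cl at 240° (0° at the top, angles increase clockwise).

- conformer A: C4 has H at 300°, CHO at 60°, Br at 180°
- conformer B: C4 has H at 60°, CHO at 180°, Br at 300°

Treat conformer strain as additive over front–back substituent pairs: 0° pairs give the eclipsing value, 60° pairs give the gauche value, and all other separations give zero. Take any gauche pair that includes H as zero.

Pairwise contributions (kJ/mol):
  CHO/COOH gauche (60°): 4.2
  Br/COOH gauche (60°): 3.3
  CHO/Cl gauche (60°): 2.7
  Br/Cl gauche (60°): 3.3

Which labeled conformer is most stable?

B

A (staggered): COOH–CHO gauche, COOH–Br gauche, Cl–Br gauche; 4.2 + 3.3 + 3.3 = 10.8 kJ/mol.
B (staggered): COOH–CHO gauche, Cl–CHO gauche, Cl–Br gauche; 4.2 + 2.7 + 3.3 = 10.2 kJ/mol.
B has the lowest total (10.2 kJ/mol).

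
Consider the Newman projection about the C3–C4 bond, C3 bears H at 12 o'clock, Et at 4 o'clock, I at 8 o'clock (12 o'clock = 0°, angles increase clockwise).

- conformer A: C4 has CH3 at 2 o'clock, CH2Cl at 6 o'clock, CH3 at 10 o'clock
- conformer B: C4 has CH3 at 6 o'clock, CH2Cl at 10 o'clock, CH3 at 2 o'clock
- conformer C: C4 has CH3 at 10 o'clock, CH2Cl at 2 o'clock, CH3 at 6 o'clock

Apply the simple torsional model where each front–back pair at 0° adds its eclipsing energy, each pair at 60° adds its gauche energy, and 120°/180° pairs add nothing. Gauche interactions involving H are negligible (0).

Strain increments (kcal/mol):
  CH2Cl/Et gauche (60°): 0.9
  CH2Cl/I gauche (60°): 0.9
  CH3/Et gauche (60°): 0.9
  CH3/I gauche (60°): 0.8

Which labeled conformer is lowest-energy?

C

A (staggered): Et–CH3 gauche, Et–CH2Cl gauche, I–CH2Cl gauche, I–CH3 gauche; 0.9 + 0.9 + 0.9 + 0.8 = 3.5 kcal/mol.
B (staggered): Et–CH3 gauche, Et–CH3 gauche, I–CH3 gauche, I–CH2Cl gauche; 0.9 + 0.9 + 0.8 + 0.9 = 3.5 kcal/mol.
C (staggered): Et–CH2Cl gauche, Et–CH3 gauche, I–CH3 gauche, I–CH3 gauche; 0.9 + 0.9 + 0.8 + 0.8 = 3.4 kcal/mol.
C has the lowest total (3.4 kcal/mol).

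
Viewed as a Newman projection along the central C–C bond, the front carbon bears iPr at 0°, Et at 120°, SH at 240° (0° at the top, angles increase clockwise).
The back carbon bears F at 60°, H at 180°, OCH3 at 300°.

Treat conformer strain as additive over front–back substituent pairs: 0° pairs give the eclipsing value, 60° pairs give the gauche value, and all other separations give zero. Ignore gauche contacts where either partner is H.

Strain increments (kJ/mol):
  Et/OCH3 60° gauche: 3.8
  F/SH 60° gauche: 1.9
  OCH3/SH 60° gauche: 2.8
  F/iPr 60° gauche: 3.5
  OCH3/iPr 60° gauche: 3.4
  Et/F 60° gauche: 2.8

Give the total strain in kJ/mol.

This conformer is staggered. iPr at 0° is gauche with F at 60° (3.5); iPr at 0° is gauche with OCH3 at 300° (3.4); Et at 120° is gauche with F at 60° (2.8); SH at 240° is gauche with OCH3 at 300° (2.8). Total 12.5 kJ/mol.

12.5 kJ/mol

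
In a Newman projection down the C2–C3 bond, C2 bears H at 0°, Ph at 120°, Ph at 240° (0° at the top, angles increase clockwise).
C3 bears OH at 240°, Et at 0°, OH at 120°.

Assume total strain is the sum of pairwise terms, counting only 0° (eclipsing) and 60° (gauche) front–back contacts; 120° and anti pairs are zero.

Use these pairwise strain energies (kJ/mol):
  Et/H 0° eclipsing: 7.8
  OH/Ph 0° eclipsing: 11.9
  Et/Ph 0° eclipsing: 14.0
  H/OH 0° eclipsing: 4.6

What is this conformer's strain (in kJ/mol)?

31.6 kJ/mol

This conformer (eclipsed): H(0°)/Et(0°) eclipsed 7.8; Ph(120°)/OH(120°) eclipsed 11.9; Ph(240°)/OH(240°) eclipsed 11.9 → 31.6 kJ/mol.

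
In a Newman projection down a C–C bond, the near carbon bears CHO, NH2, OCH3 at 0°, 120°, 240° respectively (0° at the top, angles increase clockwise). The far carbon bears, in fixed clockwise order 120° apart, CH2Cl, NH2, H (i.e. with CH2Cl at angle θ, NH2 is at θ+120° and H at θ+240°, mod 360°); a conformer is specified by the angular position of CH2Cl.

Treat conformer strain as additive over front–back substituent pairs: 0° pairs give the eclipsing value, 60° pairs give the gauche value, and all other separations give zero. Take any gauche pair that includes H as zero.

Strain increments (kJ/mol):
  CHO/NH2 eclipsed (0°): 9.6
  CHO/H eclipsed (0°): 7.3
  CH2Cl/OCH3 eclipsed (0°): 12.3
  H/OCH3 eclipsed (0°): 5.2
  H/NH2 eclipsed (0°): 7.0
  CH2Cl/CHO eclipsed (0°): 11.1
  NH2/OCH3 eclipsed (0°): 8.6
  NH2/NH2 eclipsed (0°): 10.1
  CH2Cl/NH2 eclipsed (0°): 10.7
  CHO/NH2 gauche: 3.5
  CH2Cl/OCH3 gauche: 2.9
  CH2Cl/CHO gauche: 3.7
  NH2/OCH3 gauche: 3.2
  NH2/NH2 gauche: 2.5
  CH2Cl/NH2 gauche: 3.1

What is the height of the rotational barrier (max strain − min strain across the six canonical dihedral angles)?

16.4 kJ/mol

CH2Cl at 0° is eclipsed. CHO at 0° is eclipsed with CH2Cl at 0° (11.1); NH2 at 120° is eclipsed with NH2 at 120° (10.1); OCH3 at 240° is eclipsed with H at 240° (5.2). Total 26.4 kJ/mol.
CH2Cl at 60° is staggered. CHO at 0° is gauche with CH2Cl at 60° (3.7); NH2 at 120° is gauche with CH2Cl at 60° (3.1); NH2 at 120° is gauche with NH2 at 180° (2.5); OCH3 at 240° is gauche with NH2 at 180° (3.2). Total 12.5 kJ/mol.
CH2Cl at 120° is eclipsed. CHO at 0° is eclipsed with H at 0° (7.3); NH2 at 120° is eclipsed with CH2Cl at 120° (10.7); OCH3 at 240° is eclipsed with NH2 at 240° (8.6). Total 26.6 kJ/mol.
CH2Cl at 180° is staggered. CHO at 0° is gauche with NH2 at 300° (3.5); NH2 at 120° is gauche with CH2Cl at 180° (3.1); OCH3 at 240° is gauche with CH2Cl at 180° (2.9); OCH3 at 240° is gauche with NH2 at 300° (3.2). Total 12.7 kJ/mol.
CH2Cl at 240° is eclipsed. CHO at 0° is eclipsed with NH2 at 0° (9.6); NH2 at 120° is eclipsed with H at 120° (7.0); OCH3 at 240° is eclipsed with CH2Cl at 240° (12.3). Total 28.9 kJ/mol.
CH2Cl at 300° is staggered. CHO at 0° is gauche with CH2Cl at 300° (3.7); CHO at 0° is gauche with NH2 at 60° (3.5); NH2 at 120° is gauche with NH2 at 60° (2.5); OCH3 at 240° is gauche with CH2Cl at 300° (2.9). Total 12.6 kJ/mol.
Max at 240° (28.9 kJ/mol), min at 60° (12.5 kJ/mol); barrier = 16.4 kJ/mol.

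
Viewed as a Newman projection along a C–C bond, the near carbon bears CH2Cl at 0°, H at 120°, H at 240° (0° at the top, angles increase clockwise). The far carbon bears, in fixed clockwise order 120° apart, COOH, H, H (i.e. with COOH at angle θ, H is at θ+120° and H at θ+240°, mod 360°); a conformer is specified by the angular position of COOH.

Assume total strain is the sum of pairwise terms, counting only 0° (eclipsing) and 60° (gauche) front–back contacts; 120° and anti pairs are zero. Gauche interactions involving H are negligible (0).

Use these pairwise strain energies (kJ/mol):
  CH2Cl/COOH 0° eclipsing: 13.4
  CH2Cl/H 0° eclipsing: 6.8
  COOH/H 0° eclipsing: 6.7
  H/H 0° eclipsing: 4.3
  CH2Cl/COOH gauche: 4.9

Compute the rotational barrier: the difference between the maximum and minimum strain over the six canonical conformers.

COOH at 0° (eclipsed): CH2Cl–COOH eclipsed, H–H eclipsed, H–H eclipsed; 13.4 + 4.3 + 4.3 = 22.0 kJ/mol.
COOH at 60° (staggered): CH2Cl–COOH gauche; 4.9 = 4.9 kJ/mol.
COOH at 120° (eclipsed): CH2Cl–H eclipsed, H–COOH eclipsed, H–H eclipsed; 6.8 + 6.7 + 4.3 = 17.8 kJ/mol.
COOH at 180° (staggered): no non-H gauche contacts → 0.0 kJ/mol.
COOH at 240° (eclipsed): CH2Cl–H eclipsed, H–H eclipsed, H–COOH eclipsed; 6.8 + 4.3 + 6.7 = 17.8 kJ/mol.
COOH at 300° (staggered): CH2Cl–COOH gauche; 4.9 = 4.9 kJ/mol.
Max at 0° (22.0 kJ/mol), min at 180° (0.0 kJ/mol); barrier = 22.0 kJ/mol.

22.0 kJ/mol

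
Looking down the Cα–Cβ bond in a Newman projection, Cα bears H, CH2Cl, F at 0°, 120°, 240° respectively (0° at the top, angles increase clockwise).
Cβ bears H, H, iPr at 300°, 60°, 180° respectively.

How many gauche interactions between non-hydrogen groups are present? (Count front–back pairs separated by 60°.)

Non-H gauche pairs: CH2Cl(120°)/iPr(180°); F(240°)/iPr(180°) — 2 interactions.

2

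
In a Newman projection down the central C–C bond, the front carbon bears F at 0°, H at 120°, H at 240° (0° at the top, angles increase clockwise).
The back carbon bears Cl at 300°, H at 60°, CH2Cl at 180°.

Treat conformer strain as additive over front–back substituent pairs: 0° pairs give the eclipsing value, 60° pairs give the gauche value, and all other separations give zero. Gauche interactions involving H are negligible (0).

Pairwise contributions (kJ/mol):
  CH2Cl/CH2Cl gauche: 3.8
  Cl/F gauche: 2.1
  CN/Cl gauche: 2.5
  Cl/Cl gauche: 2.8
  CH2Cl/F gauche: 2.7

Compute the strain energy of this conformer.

This conformer (staggered): F(0°)/Cl(300°) gauche 2.1 → 2.1 kJ/mol.

2.1 kJ/mol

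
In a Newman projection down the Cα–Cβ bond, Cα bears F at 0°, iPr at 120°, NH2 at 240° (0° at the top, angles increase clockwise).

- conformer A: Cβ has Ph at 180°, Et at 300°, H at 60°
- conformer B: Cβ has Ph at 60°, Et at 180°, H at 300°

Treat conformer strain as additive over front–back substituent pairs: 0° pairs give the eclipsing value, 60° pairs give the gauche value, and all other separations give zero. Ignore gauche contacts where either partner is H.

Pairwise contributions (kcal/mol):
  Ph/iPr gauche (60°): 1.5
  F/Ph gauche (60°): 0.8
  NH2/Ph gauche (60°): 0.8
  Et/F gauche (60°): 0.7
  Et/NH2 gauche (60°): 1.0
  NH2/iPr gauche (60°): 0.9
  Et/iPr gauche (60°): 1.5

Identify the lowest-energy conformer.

A (staggered): F–Et gauche, iPr–Ph gauche, NH2–Ph gauche, NH2–Et gauche; 0.7 + 1.5 + 0.8 + 1.0 = 4.0 kcal/mol.
B (staggered): F–Ph gauche, iPr–Ph gauche, iPr–Et gauche, NH2–Et gauche; 0.8 + 1.5 + 1.5 + 1.0 = 4.8 kcal/mol.
A has the lowest total (4.0 kcal/mol).

A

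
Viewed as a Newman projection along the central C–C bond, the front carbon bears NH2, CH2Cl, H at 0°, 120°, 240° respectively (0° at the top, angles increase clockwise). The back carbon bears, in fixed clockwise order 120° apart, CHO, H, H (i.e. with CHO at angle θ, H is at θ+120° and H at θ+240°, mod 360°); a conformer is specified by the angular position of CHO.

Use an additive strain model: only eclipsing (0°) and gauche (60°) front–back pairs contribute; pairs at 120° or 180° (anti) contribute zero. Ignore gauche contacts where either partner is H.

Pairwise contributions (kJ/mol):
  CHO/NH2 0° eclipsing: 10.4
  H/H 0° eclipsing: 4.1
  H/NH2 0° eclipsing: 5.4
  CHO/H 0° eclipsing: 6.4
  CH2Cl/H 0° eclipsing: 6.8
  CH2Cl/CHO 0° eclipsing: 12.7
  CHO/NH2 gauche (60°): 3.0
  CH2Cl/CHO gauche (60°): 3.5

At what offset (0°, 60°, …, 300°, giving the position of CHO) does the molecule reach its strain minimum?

CHO at 0° (eclipsed): NH2(0°)/CHO(0°) eclipsed 10.4; CH2Cl(120°)/H(120°) eclipsed 6.8; H(240°)/H(240°) eclipsed 4.1 → 21.3 kJ/mol.
CHO at 60° (staggered): NH2(0°)/CHO(60°) gauche 3.0; CH2Cl(120°)/CHO(60°) gauche 3.5 → 6.5 kJ/mol.
CHO at 120° (eclipsed): NH2(0°)/H(0°) eclipsed 5.4; CH2Cl(120°)/CHO(120°) eclipsed 12.7; H(240°)/H(240°) eclipsed 4.1 → 22.2 kJ/mol.
CHO at 180° (staggered): CH2Cl(120°)/CHO(180°) gauche 3.5 → 3.5 kJ/mol.
CHO at 240° (eclipsed): NH2(0°)/H(0°) eclipsed 5.4; CH2Cl(120°)/H(120°) eclipsed 6.8; H(240°)/CHO(240°) eclipsed 6.4 → 18.6 kJ/mol.
CHO at 300° (staggered): NH2(0°)/CHO(300°) gauche 3.0 → 3.0 kJ/mol.
The minimum (3.0 kJ/mol) occurs with CHO at 300°.

300°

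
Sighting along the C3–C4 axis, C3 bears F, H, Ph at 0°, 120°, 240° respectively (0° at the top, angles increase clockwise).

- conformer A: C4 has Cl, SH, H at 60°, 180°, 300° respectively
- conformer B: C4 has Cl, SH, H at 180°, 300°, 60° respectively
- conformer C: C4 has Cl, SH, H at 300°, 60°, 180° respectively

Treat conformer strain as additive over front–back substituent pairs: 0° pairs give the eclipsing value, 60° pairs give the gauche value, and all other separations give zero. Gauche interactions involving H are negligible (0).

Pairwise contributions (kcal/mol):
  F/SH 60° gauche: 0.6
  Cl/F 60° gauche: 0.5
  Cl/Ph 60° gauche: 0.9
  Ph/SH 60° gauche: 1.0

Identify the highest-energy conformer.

B

A (staggered): F–Cl gauche, Ph–SH gauche; 0.5 + 1.0 = 1.5 kcal/mol.
B (staggered): F–SH gauche, Ph–Cl gauche, Ph–SH gauche; 0.6 + 0.9 + 1.0 = 2.5 kcal/mol.
C (staggered): F–Cl gauche, F–SH gauche, Ph–Cl gauche; 0.5 + 0.6 + 0.9 = 2.0 kcal/mol.
B has the highest total (2.5 kcal/mol).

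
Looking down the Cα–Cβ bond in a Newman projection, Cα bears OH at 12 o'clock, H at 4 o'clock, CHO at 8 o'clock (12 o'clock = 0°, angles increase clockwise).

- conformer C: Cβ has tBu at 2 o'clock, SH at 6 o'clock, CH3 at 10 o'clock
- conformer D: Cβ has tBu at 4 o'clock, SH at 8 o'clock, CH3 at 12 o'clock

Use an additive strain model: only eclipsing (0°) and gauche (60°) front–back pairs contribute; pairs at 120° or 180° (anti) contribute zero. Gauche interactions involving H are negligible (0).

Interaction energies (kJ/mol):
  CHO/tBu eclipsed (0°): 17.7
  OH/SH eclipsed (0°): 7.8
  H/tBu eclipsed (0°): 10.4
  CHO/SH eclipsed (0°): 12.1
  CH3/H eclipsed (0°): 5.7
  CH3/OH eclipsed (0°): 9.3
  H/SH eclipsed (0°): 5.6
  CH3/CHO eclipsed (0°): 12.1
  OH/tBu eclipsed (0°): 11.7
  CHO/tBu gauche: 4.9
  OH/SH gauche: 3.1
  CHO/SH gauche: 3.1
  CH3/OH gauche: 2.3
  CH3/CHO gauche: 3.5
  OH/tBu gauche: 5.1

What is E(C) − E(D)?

-17.8 kJ/mol

C (staggered): OH(0°)/tBu(60°) gauche 5.1; OH(0°)/CH3(300°) gauche 2.3; CHO(240°)/SH(180°) gauche 3.1; CHO(240°)/CH3(300°) gauche 3.5 → 14.0 kJ/mol.
D (eclipsed): OH(0°)/CH3(0°) eclipsed 9.3; H(120°)/tBu(120°) eclipsed 10.4; CHO(240°)/SH(240°) eclipsed 12.1 → 31.8 kJ/mol.
E(C) − E(D) = 14.0 − 31.8 = -17.8 kJ/mol.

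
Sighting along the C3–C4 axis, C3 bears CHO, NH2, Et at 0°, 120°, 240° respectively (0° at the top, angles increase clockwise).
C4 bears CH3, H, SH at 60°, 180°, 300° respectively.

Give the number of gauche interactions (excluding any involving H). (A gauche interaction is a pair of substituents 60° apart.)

Non-H gauche pairs: CHO(0°)/CH3(60°); CHO(0°)/SH(300°); NH2(120°)/CH3(60°); Et(240°)/SH(300°) — 4 interactions.

4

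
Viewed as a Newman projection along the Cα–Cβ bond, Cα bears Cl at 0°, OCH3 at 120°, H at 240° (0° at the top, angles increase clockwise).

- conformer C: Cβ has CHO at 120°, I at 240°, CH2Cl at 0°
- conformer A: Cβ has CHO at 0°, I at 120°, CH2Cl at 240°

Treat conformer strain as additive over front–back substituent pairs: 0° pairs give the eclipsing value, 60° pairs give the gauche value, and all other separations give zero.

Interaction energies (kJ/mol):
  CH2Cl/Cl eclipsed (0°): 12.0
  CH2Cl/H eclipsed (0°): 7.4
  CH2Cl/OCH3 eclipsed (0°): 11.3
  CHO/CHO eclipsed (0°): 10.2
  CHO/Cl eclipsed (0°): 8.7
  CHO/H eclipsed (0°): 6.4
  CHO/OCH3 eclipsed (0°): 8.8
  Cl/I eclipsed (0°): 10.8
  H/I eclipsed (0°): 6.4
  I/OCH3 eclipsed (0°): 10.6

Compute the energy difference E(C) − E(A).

+0.5 kJ/mol

C (eclipsed): Cl–CH2Cl eclipsed, OCH3–CHO eclipsed, H–I eclipsed; 12.0 + 8.8 + 6.4 = 27.2 kJ/mol.
A (eclipsed): Cl–CHO eclipsed, OCH3–I eclipsed, H–CH2Cl eclipsed; 8.7 + 10.6 + 7.4 = 26.7 kJ/mol.
E(C) − E(A) = 27.2 − 26.7 = +0.5 kJ/mol.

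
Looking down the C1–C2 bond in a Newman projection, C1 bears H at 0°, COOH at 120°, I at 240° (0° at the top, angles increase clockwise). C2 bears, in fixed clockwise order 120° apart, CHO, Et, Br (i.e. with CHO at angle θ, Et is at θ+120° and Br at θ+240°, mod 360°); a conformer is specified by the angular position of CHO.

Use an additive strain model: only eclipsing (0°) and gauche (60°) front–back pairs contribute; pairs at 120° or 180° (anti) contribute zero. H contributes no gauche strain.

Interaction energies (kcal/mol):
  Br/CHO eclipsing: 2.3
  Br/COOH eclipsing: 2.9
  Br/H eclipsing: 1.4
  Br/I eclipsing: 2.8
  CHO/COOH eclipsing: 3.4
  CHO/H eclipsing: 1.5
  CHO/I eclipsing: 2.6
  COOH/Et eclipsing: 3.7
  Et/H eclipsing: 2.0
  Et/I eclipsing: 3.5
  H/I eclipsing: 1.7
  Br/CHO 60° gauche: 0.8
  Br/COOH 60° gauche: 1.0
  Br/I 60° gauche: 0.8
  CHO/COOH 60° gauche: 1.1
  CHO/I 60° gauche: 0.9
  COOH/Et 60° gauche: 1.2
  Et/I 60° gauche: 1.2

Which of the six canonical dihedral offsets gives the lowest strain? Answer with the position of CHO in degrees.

300°

CHO at 0° is eclipsed. H at 0° is eclipsed with CHO at 0° (1.5); COOH at 120° is eclipsed with Et at 120° (3.7); I at 240° is eclipsed with Br at 240° (2.8). Total 8.0 kcal/mol.
CHO at 60° is staggered. COOH at 120° is gauche with CHO at 60° (1.1); COOH at 120° is gauche with Et at 180° (1.2); I at 240° is gauche with Et at 180° (1.2); I at 240° is gauche with Br at 300° (0.8). Total 4.3 kcal/mol.
CHO at 120° is eclipsed. H at 0° is eclipsed with Br at 0° (1.4); COOH at 120° is eclipsed with CHO at 120° (3.4); I at 240° is eclipsed with Et at 240° (3.5). Total 8.3 kcal/mol.
CHO at 180° is staggered. COOH at 120° is gauche with CHO at 180° (1.1); COOH at 120° is gauche with Br at 60° (1.0); I at 240° is gauche with CHO at 180° (0.9); I at 240° is gauche with Et at 300° (1.2). Total 4.2 kcal/mol.
CHO at 240° is eclipsed. H at 0° is eclipsed with Et at 0° (2.0); COOH at 120° is eclipsed with Br at 120° (2.9); I at 240° is eclipsed with CHO at 240° (2.6). Total 7.5 kcal/mol.
CHO at 300° is staggered. COOH at 120° is gauche with Et at 60° (1.2); COOH at 120° is gauche with Br at 180° (1.0); I at 240° is gauche with CHO at 300° (0.9); I at 240° is gauche with Br at 180° (0.8). Total 3.9 kcal/mol.
The minimum (3.9 kcal/mol) occurs with CHO at 300°.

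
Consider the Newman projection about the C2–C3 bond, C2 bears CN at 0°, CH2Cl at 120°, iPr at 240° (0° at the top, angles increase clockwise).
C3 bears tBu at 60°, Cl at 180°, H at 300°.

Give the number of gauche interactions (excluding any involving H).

4

Non-H gauche pairs: CN(0°)/tBu(60°); CH2Cl(120°)/tBu(60°); CH2Cl(120°)/Cl(180°); iPr(240°)/Cl(180°) — 4 interactions.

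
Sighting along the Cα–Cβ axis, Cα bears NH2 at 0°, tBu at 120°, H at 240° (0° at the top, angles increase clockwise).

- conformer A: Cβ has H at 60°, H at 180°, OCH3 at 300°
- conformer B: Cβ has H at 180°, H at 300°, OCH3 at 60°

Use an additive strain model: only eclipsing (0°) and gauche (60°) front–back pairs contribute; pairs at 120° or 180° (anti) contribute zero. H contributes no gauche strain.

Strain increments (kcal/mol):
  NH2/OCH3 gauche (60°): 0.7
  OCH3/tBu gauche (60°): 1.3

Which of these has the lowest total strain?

A

A (staggered): NH2–OCH3 gauche; 0.7 = 0.7 kcal/mol.
B (staggered): NH2–OCH3 gauche, tBu–OCH3 gauche; 0.7 + 1.3 = 2.0 kcal/mol.
A has the lowest total (0.7 kcal/mol).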